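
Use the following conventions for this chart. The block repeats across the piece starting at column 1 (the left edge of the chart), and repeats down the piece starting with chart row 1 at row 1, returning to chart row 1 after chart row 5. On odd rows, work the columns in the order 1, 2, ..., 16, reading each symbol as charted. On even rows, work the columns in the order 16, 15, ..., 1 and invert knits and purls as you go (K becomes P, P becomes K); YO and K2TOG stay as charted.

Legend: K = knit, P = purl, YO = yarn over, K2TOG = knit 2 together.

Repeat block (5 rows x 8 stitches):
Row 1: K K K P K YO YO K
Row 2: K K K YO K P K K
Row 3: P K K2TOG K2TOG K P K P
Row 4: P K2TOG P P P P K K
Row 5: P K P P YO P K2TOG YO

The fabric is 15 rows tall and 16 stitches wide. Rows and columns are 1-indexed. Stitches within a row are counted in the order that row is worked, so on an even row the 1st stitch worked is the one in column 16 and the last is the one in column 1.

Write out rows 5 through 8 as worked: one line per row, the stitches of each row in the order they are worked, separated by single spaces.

Row 5: chart row 5, RS - tile across columns 1-16 and work as-is.
Row 6: chart row 1, WS - tiled (columns 1-16): K K K P K YO YO K K K K P K YO YO K; work from column 16 back to 1 with K<->P swapped.
Row 7: chart row 2, RS - tile across columns 1-16 and work as-is.
Row 8: chart row 3, WS - tiled (columns 1-16): P K K2TOG K2TOG K P K P P K K2TOG K2TOG K P K P; work from column 16 back to 1 with K<->P swapped.

Result:
P K P P YO P K2TOG YO P K P P YO P K2TOG YO
P YO YO P K P P P P YO YO P K P P P
K K K YO K P K K K K K YO K P K K
K P K P K2TOG K2TOG P K K P K P K2TOG K2TOG P K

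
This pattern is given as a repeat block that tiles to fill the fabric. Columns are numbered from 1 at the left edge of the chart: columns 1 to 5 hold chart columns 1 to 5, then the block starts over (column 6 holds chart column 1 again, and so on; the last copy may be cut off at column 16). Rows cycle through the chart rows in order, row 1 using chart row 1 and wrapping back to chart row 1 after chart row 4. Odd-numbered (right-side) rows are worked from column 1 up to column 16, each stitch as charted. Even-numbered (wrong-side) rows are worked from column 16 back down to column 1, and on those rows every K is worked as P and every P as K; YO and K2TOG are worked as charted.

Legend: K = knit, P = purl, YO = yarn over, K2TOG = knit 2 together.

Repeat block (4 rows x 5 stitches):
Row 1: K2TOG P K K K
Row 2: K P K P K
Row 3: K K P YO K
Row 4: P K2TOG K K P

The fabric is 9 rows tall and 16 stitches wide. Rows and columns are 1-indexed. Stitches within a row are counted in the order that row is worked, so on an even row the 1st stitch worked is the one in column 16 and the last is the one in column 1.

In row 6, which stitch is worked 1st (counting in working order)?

Row 6 uses chart row ((6-1) mod 4)+1 = 2. Row 6 is even, so WS.
Chart row 2 tiled across columns 1-16: K P K P K K P K P K K P K P K K
WS row: flip the tiled sequence (start at column 16) and apply K<->P; YO and K2TOG stay.
Row 6 as worked: P P K P K P P K P K P P K P K P
Counting 1 along the worked row gives P.

Result:
P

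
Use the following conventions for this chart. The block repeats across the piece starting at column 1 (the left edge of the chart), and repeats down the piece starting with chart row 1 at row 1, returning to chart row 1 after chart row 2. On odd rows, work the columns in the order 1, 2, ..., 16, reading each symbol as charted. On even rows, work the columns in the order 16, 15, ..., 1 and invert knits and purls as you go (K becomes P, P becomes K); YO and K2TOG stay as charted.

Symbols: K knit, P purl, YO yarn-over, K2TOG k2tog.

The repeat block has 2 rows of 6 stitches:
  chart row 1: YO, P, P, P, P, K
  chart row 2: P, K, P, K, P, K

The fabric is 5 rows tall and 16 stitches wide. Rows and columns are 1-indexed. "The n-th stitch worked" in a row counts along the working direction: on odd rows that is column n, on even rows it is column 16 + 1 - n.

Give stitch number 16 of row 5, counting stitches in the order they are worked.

Row 5 uses chart row ((5-1) mod 2)+1 = 1. Row 5 is odd, so RS.
Chart row 1 tiled across columns 1-16: YO P P P P K YO P P P P K YO P P P
RS: work column 1 to column 16, symbols as charted — the tiled row is the row as worked.
Stitch 16 in working order -> P

Stitch:
P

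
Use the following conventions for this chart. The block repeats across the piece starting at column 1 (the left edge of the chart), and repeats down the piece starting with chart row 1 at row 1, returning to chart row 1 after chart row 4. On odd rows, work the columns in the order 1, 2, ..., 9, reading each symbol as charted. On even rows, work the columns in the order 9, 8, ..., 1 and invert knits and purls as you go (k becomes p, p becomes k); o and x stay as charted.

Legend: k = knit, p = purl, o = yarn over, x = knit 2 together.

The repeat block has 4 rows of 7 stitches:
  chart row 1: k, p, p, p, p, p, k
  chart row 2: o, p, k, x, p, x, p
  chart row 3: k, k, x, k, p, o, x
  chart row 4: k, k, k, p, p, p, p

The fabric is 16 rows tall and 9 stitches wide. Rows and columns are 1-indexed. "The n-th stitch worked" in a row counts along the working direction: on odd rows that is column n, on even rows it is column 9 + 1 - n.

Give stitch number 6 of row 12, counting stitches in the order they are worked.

Stitch:
k

Derivation:
For row 12: chart row = ((12-1) mod 4) + 1 = 4; this is a WS (even) row.
Chart row 4 tiled across columns 1-9: k k k p p p p k k
WS: work from column 9 back to column 1 (reverse the tiled row), swapping k<->p (o and x unchanged).
Row 12 as worked: p p k k k k p p p
Counting 6 along the worked row gives k.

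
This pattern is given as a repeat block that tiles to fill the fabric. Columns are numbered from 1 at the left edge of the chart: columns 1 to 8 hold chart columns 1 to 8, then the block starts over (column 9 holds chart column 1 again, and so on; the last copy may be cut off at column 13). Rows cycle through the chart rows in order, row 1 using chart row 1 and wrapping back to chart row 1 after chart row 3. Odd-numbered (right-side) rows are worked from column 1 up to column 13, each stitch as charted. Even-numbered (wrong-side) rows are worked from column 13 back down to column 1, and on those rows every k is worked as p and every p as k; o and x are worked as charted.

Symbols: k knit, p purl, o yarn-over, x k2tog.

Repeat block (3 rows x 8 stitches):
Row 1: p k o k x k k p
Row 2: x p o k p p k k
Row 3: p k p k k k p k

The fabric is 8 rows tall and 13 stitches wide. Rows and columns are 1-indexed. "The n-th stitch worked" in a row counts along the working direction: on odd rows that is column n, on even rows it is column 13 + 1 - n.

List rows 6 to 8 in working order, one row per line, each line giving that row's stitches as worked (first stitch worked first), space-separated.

Rows as worked:
p p k p k p k p p p k p k
p k o k x k k p p k o k x
k p o k x p p k k p o k x

Derivation:
Row 6: chart row 3, WS - tiled (columns 1-13): p k p k k k p k p k p k k; work from column 13 back to 1 with k<->p swapped.
Row 7: chart row 1, RS - tile across columns 1-13 and work as-is.
Row 8: chart row 2, WS - tiled (columns 1-13): x p o k p p k k x p o k p; work from column 13 back to 1 with k<->p swapped.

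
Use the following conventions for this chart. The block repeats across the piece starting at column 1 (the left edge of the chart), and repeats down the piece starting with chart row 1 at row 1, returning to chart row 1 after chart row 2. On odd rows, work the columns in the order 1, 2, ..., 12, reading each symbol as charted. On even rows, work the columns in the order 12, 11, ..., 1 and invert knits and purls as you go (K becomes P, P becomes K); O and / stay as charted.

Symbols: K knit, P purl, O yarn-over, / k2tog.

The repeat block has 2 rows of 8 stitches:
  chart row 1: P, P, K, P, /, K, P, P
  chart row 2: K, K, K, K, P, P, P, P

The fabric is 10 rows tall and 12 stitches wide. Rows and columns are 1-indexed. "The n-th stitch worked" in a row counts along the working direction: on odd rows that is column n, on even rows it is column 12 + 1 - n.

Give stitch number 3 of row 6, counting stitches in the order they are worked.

Stitch:
P

Derivation:
For row 6: chart row = ((6-1) mod 2) + 1 = 2; this is a WS (even) row.
Chart row 2 tiled across columns 1-12: K K K K P P P P K K K K
WS: work from column 12 back to column 1 (reverse the tiled row), swapping K<->P (O and / unchanged).
Row 6 as worked: P P P P K K K K P P P P
The 3rd stitch worked is P.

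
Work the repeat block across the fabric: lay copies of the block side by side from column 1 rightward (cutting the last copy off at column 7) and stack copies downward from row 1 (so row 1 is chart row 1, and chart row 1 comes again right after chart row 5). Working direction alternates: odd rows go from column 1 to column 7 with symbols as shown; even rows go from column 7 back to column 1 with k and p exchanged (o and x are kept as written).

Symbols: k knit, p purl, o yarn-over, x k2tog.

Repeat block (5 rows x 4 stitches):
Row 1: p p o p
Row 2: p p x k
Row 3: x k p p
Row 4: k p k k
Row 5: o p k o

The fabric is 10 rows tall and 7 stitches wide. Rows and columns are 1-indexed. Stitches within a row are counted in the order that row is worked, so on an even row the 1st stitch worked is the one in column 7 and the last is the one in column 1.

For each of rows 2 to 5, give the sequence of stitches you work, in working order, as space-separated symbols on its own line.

Result:
x k k p x k k
x k p p x k p
p k p p p k p
o p k o o p k

Derivation:
Row 2: chart row 2, WS - tiled (columns 1-7): p p x k p p x; work from column 7 back to 1 with k<->p swapped.
Row 3: chart row 3, RS - tile across columns 1-7 and work as-is.
Row 4: chart row 4, WS - tiled (columns 1-7): k p k k k p k; work from column 7 back to 1 with k<->p swapped.
Row 5: chart row 5, RS - tile across columns 1-7 and work as-is.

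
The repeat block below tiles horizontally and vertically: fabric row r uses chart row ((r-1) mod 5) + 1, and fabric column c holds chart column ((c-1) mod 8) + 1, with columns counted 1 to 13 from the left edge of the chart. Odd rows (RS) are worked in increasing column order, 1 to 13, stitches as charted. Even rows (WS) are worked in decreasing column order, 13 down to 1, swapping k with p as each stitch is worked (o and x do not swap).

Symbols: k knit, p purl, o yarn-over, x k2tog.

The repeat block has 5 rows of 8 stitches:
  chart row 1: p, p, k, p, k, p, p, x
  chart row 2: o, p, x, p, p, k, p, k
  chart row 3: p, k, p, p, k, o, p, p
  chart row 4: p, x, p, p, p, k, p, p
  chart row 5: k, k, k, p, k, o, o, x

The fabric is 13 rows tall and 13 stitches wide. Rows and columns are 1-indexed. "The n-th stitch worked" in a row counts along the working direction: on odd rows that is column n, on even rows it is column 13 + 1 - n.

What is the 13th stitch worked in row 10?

Row 10: (10-1) mod 5 = 4, so use chart row 5. Even row -> WS.
Chart row 5 tiled across columns 1-13: k k k p k o o x k k k p k
Wrong side: read the tiled row from column 13 down to 1 and exchange k with p (leave o, x).
Row 10 as worked: p k p p p x o o p k p p p
Stitch 13 in working order -> p

== STITCH ==
p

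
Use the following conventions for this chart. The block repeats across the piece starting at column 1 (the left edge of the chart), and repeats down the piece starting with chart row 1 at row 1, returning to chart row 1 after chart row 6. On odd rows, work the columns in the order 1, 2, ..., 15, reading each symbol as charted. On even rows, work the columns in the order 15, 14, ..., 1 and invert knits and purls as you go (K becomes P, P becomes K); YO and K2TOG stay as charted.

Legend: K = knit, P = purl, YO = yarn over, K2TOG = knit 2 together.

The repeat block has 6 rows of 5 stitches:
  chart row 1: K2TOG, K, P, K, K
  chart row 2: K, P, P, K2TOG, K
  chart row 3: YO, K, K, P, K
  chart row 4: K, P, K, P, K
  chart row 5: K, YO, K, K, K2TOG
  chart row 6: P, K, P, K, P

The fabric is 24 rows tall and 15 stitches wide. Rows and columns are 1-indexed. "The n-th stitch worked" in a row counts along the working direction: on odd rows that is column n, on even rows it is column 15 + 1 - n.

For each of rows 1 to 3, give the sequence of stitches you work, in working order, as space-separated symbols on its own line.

== ROWS AS WORKED ==
K2TOG K P K K K2TOG K P K K K2TOG K P K K
P K2TOG K K P P K2TOG K K P P K2TOG K K P
YO K K P K YO K K P K YO K K P K

Derivation:
Row 1: chart row 1, RS - tile across columns 1-15 and work as-is.
Row 2: chart row 2, WS - tiled (columns 1-15): K P P K2TOG K K P P K2TOG K K P P K2TOG K; work from column 15 back to 1 with K<->P swapped.
Row 3: chart row 3, RS - tile across columns 1-15 and work as-is.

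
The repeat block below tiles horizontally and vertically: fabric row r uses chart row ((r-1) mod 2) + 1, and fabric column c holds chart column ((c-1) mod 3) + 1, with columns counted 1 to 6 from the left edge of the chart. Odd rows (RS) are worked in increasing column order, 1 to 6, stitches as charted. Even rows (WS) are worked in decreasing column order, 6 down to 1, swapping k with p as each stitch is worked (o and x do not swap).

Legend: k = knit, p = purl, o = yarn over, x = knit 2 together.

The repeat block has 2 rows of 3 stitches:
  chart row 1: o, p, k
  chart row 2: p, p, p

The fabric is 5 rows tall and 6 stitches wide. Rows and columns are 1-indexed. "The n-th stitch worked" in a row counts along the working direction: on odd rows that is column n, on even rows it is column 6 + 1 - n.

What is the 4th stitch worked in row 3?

Row 3 uses chart row ((3-1) mod 2)+1 = 1. Row 3 is odd, so RS.
Chart row 1 tiled across columns 1-6: o p k o p k
RS row: no reversal, no swap; stitch n worked = column n.
Counting 4 along the worked row gives o.

Stitch:
o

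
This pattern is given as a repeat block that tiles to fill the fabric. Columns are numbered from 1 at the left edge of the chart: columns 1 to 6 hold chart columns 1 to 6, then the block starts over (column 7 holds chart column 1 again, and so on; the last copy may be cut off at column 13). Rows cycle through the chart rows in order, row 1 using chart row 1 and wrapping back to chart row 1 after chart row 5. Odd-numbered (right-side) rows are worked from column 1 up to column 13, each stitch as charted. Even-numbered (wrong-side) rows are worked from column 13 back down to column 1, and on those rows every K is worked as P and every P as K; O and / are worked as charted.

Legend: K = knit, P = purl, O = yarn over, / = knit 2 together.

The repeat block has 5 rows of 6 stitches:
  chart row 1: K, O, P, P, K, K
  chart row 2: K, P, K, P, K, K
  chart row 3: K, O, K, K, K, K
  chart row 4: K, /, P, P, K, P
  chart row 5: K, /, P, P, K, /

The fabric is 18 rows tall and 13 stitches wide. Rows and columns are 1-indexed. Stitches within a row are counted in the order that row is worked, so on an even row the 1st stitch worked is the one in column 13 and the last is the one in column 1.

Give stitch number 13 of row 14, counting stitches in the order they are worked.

Result:
P

Derivation:
For row 14: chart row = ((14-1) mod 5) + 1 = 4; this is a WS (even) row.
Chart row 4 tiled across columns 1-13: K / P P K P K / P P K P K
WS: work from column 13 back to column 1 (reverse the tiled row), swapping K<->P (O and / unchanged).
Row 14 as worked: P K P K K / P K P K K / P
The 13th stitch worked is P.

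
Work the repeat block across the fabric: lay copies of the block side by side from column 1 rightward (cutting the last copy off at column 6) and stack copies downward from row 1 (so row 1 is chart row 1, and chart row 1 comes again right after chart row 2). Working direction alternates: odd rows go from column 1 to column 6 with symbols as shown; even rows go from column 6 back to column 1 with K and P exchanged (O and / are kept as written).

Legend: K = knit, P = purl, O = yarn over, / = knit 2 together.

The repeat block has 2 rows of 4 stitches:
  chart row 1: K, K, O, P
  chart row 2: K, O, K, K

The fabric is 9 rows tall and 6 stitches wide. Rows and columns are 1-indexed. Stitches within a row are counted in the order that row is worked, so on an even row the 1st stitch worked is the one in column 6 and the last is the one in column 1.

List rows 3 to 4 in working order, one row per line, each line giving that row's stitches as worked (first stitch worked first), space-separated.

Row 3: chart row 1, RS - tile across columns 1-6 and work as-is.
Row 4: chart row 2, WS - tiled (columns 1-6): K O K K K O; work from column 6 back to 1 with K<->P swapped.

Result:
K K O P K K
O P P P O P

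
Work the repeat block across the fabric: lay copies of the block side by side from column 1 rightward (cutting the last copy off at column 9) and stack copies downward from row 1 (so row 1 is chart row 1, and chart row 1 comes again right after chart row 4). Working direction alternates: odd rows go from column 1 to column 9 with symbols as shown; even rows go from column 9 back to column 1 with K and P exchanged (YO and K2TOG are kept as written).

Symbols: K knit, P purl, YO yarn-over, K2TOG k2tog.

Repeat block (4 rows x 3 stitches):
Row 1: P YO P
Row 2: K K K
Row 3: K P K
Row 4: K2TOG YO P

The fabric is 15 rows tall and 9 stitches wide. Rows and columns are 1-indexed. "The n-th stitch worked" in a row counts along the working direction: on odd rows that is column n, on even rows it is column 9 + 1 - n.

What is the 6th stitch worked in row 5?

Row 5: (5-1) mod 4 = 0, so use chart row 1. Odd row -> RS.
Chart row 1 tiled across columns 1-9: P YO P P YO P P YO P
Right side: take the tiled row as-is (worked left to right from column 1).
The 6th stitch worked is P.

== STITCH ==
P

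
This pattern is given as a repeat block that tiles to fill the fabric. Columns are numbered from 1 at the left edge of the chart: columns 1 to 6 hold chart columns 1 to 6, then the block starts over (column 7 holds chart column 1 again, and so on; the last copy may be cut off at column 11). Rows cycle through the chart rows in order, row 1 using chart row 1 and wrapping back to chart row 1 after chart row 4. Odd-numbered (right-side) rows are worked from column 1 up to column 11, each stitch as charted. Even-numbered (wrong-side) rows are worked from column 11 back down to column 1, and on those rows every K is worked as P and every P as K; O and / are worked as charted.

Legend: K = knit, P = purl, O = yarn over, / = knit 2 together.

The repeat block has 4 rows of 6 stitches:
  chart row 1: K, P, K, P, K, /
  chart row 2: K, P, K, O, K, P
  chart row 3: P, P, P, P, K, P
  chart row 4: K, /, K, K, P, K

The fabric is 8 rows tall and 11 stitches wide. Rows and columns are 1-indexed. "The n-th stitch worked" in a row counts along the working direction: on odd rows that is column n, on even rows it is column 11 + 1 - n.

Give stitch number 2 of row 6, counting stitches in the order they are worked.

Row 6 uses chart row ((6-1) mod 4)+1 = 2. Row 6 is even, so WS.
Chart row 2 tiled across columns 1-11: K P K O K P K P K O K
WS row: flip the tiled sequence (start at column 11) and apply K<->P; O and / stay.
Row 6 as worked: P O P K P K P O P K P
Stitch 2 in working order -> O

Result:
O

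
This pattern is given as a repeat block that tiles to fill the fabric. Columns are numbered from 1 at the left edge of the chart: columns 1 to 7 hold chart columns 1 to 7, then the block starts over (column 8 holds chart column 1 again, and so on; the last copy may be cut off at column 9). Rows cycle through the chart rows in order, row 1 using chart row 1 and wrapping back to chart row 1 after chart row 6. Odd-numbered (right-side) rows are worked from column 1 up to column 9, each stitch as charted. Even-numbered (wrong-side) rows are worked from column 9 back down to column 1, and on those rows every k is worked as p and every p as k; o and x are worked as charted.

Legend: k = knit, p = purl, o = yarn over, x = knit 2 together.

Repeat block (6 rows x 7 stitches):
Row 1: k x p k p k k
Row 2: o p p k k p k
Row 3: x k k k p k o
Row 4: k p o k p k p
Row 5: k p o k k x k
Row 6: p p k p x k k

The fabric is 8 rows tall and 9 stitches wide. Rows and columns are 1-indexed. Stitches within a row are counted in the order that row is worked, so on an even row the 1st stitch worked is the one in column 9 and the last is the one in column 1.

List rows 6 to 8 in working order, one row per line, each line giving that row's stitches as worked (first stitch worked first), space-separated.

Row 6: chart row 6, WS - tiled (columns 1-9): p p k p x k k p p; work from column 9 back to 1 with k<->p swapped.
Row 7: chart row 1, RS - tile across columns 1-9 and work as-is.
Row 8: chart row 2, WS - tiled (columns 1-9): o p p k k p k o p; work from column 9 back to 1 with k<->p swapped.

Result:
k k p p x k p k k
k x p k p k k k x
k o p k p p k k o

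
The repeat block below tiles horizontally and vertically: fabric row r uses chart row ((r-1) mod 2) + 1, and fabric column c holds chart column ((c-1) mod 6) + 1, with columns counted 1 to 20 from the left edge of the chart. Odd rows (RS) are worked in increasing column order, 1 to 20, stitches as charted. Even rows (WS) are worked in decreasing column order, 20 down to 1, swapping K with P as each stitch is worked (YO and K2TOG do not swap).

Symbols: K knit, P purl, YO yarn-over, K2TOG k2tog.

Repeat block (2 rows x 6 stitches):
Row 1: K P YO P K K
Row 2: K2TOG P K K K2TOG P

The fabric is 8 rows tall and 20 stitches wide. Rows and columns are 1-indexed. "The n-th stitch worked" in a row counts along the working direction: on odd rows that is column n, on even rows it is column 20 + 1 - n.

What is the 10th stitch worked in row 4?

Row 4: (4-1) mod 2 = 1, so use chart row 2. Even row -> WS.
Chart row 2 tiled across columns 1-20: K2TOG P K K K2TOG P K2TOG P K K K2TOG P K2TOG P K K K2TOG P K2TOG P
WS row: flip the tiled sequence (start at column 20) and apply K<->P; YO and K2TOG stay.
Row 4 as worked: K K2TOG K K2TOG P P K K2TOG K K2TOG P P K K2TOG K K2TOG P P K K2TOG
Counting 10 along the worked row gives K2TOG.

Result:
K2TOG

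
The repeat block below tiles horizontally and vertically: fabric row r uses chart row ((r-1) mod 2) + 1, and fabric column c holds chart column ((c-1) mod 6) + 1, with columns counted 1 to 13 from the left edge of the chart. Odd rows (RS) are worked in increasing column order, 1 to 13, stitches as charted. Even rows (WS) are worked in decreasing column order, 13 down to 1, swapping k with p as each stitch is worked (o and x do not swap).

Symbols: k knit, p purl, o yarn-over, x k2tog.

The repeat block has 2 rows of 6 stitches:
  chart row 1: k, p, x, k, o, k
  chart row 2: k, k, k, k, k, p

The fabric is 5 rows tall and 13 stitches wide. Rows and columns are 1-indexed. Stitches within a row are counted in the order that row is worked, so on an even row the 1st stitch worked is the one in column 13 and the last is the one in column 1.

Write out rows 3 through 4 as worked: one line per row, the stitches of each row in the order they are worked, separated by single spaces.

== ROWS AS WORKED ==
k p x k o k k p x k o k k
p k p p p p p k p p p p p

Derivation:
Row 3: chart row 1, RS - tile across columns 1-13 and work as-is.
Row 4: chart row 2, WS - tiled (columns 1-13): k k k k k p k k k k k p k; work from column 13 back to 1 with k<->p swapped.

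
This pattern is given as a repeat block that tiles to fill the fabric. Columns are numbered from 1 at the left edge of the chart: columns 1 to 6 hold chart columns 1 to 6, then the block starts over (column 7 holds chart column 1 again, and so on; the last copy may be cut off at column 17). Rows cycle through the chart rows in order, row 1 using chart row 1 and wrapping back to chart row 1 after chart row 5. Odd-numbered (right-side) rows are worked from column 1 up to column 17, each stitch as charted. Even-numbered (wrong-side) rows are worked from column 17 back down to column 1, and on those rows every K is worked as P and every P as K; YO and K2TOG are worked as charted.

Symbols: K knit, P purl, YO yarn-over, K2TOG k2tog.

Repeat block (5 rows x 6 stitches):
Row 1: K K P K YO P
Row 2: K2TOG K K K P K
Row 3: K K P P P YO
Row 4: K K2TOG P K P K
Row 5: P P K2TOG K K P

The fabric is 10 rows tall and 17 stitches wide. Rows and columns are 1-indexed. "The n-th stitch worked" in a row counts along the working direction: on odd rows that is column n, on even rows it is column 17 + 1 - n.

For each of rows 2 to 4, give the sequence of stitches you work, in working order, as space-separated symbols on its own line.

Row 2: chart row 2, WS - tiled (columns 1-17): K2TOG K K K P K K2TOG K K K P K K2TOG K K K P; work from column 17 back to 1 with K<->P swapped.
Row 3: chart row 3, RS - tile across columns 1-17 and work as-is.
Row 4: chart row 4, WS - tiled (columns 1-17): K K2TOG P K P K K K2TOG P K P K K K2TOG P K P; work from column 17 back to 1 with K<->P swapped.

== ROWS AS WORKED ==
K P P P K2TOG P K P P P K2TOG P K P P P K2TOG
K K P P P YO K K P P P YO K K P P P
K P K K2TOG P P K P K K2TOG P P K P K K2TOG P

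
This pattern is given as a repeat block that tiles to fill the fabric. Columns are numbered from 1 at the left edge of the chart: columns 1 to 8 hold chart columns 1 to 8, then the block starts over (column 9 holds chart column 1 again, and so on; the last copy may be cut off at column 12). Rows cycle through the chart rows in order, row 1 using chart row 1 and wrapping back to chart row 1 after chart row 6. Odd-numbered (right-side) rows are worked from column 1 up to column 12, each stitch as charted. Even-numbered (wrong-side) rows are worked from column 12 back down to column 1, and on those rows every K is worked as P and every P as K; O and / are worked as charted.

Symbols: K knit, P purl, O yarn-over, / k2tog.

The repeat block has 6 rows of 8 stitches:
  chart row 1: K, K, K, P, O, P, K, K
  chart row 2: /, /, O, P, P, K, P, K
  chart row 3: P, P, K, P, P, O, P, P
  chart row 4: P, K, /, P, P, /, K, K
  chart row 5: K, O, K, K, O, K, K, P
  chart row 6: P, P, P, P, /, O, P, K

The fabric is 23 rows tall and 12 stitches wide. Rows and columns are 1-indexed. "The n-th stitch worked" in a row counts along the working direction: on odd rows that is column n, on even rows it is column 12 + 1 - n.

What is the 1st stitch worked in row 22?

For row 22: chart row = ((22-1) mod 6) + 1 = 4; this is a WS (even) row.
Chart row 4 tiled across columns 1-12: P K / P P / K K P K / P
Wrong side: read the tiled row from column 12 down to 1 and exchange K with P (leave O, /).
Row 22 as worked: K / P K P P / K K / P K
Counting 1 along the worked row gives K.

== STITCH ==
K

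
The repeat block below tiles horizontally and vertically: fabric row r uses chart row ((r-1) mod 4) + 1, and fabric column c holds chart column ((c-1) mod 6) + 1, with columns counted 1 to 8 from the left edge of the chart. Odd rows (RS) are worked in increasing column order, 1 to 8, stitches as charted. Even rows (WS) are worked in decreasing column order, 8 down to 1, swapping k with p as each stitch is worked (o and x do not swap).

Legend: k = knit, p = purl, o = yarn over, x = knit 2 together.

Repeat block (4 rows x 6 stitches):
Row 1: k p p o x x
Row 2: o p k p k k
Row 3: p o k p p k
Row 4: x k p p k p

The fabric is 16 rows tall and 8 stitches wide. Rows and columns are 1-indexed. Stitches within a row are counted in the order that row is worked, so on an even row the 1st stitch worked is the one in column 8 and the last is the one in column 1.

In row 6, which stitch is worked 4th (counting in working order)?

== STITCH ==
p

Derivation:
Row 6 uses chart row ((6-1) mod 4)+1 = 2. Row 6 is even, so WS.
Chart row 2 tiled across columns 1-8: o p k p k k o p
WS: work from column 8 back to column 1 (reverse the tiled row), swapping k<->p (o and x unchanged).
Row 6 as worked: k o p p k p k o
Counting 4 along the worked row gives p.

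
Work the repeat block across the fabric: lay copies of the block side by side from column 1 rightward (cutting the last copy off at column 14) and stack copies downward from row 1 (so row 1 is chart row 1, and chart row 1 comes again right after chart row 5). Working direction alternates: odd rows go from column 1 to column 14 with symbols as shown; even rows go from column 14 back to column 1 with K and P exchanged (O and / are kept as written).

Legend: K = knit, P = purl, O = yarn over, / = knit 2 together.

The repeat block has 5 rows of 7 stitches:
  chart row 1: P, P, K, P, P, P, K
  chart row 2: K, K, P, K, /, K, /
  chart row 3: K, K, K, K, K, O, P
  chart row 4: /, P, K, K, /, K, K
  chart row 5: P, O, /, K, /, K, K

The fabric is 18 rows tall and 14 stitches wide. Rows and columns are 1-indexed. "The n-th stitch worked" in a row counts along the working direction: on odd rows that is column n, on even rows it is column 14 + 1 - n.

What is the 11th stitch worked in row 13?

Row 13: (13-1) mod 5 = 2, so use chart row 3. Odd row -> RS.
Chart row 3 tiled across columns 1-14: K K K K K O P K K K K K O P
RS: work column 1 to column 14, symbols as charted — the tiled row is the row as worked.
The 11th stitch worked is K.

== STITCH ==
K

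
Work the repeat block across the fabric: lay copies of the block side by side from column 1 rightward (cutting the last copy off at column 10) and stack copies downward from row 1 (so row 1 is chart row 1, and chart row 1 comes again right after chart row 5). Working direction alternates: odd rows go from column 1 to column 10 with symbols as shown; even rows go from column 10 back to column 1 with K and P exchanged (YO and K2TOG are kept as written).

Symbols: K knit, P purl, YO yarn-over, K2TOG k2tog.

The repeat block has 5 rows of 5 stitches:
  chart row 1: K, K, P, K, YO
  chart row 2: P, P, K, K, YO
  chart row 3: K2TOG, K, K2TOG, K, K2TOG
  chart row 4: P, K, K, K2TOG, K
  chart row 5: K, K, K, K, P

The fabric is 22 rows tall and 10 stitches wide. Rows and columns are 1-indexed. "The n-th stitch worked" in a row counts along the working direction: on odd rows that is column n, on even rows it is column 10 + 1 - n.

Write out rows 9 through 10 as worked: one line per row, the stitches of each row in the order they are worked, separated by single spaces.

Result:
P K K K2TOG K P K K K2TOG K
K P P P P K P P P P

Derivation:
Row 9: chart row 4, RS - tile across columns 1-10 and work as-is.
Row 10: chart row 5, WS - tiled (columns 1-10): K K K K P K K K K P; work from column 10 back to 1 with K<->P swapped.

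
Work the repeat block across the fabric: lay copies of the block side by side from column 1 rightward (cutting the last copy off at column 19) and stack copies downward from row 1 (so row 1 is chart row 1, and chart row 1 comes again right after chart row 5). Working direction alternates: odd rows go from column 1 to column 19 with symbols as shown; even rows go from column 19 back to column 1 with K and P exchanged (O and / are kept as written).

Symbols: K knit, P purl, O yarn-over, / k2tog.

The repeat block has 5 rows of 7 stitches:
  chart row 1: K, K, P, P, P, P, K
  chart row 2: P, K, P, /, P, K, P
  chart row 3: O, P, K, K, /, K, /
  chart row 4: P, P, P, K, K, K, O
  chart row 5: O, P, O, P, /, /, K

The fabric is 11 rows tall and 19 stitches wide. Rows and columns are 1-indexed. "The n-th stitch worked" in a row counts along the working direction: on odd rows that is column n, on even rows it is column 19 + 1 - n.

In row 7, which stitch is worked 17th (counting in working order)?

Row 7 uses chart row ((7-1) mod 5)+1 = 2. Row 7 is odd, so RS.
Chart row 2 tiled across columns 1-19: P K P / P K P P K P / P K P P K P / P
Right side: take the tiled row as-is (worked left to right from column 1).
Stitch 17 in working order -> P

== STITCH ==
P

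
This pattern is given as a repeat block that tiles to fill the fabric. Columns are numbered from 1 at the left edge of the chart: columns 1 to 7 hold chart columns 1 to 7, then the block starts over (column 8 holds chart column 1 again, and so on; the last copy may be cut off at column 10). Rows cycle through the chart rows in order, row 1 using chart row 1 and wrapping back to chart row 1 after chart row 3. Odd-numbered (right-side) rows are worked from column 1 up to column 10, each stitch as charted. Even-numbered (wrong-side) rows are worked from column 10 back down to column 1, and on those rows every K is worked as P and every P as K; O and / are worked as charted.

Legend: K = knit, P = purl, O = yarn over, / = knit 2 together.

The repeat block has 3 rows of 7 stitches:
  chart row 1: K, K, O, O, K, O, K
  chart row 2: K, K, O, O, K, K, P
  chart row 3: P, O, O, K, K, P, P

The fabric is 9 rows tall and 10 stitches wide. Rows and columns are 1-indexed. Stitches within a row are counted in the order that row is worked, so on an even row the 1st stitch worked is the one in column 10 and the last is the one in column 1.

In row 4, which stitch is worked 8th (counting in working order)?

== STITCH ==
O

Derivation:
For row 4: chart row = ((4-1) mod 3) + 1 = 1; this is a WS (even) row.
Chart row 1 tiled across columns 1-10: K K O O K O K K K O
Wrong side: read the tiled row from column 10 down to 1 and exchange K with P (leave O, /).
Row 4 as worked: O P P P O P O O P P
The 8th stitch worked is O.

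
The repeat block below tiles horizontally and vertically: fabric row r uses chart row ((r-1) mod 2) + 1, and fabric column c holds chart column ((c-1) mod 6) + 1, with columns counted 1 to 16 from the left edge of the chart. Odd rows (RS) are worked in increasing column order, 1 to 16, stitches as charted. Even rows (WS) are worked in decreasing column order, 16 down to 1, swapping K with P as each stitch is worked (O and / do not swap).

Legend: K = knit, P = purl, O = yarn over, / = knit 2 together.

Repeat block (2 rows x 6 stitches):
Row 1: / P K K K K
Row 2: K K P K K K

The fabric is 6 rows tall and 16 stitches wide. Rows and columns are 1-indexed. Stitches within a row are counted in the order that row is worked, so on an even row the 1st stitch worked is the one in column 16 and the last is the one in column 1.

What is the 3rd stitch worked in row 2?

Stitch:
P

Derivation:
For row 2: chart row = ((2-1) mod 2) + 1 = 2; this is a WS (even) row.
Chart row 2 tiled across columns 1-16: K K P K K K K K P K K K K K P K
WS row: flip the tiled sequence (start at column 16) and apply K<->P; O and / stay.
Row 2 as worked: P K P P P P P K P P P P P K P P
The 3rd stitch worked is P.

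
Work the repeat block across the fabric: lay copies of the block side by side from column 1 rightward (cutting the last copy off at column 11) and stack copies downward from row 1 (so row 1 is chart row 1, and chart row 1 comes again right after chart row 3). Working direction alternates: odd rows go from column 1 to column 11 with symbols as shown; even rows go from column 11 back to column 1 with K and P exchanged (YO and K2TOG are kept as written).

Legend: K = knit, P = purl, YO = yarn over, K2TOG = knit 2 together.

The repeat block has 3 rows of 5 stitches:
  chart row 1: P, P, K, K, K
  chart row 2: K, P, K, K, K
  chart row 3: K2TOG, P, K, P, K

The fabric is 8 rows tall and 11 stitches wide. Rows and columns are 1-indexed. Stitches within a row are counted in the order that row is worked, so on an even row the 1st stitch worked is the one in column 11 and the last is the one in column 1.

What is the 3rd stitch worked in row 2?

Row 2 uses chart row ((2-1) mod 3)+1 = 2. Row 2 is even, so WS.
Chart row 2 tiled across columns 1-11: K P K K K K P K K K K
WS row: flip the tiled sequence (start at column 11) and apply K<->P; YO and K2TOG stay.
Row 2 as worked: P P P P K P P P P K P
Stitch 3 in working order -> P

== STITCH ==
P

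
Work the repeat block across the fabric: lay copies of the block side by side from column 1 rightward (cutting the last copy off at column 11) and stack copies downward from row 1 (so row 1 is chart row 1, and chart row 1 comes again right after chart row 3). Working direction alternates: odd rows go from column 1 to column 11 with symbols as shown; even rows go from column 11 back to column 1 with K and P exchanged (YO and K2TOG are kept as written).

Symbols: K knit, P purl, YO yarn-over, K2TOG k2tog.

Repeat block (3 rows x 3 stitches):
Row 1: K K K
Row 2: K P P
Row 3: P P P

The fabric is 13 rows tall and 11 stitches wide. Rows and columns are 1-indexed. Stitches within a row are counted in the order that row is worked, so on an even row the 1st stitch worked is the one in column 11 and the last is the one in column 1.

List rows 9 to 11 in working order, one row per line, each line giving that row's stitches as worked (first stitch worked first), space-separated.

Result:
P P P P P P P P P P P
P P P P P P P P P P P
K P P K P P K P P K P

Derivation:
Row 9: chart row 3, RS - tile across columns 1-11 and work as-is.
Row 10: chart row 1, WS - tiled (columns 1-11): K K K K K K K K K K K; work from column 11 back to 1 with K<->P swapped.
Row 11: chart row 2, RS - tile across columns 1-11 and work as-is.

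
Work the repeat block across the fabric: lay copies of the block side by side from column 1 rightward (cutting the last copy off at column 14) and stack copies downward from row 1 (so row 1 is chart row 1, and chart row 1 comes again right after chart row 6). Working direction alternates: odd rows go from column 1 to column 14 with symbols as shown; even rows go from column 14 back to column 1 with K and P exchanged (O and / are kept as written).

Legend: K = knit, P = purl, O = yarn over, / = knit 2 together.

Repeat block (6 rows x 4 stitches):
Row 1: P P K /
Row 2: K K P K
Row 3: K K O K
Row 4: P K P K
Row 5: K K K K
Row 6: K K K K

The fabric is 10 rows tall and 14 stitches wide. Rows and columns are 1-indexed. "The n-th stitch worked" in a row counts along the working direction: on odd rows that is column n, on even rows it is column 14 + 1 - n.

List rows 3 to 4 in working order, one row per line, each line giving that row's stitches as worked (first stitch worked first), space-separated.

Result:
K K O K K K O K K K O K K K
P K P K P K P K P K P K P K

Derivation:
Row 3: chart row 3, RS - tile across columns 1-14 and work as-is.
Row 4: chart row 4, WS - tiled (columns 1-14): P K P K P K P K P K P K P K; work from column 14 back to 1 with K<->P swapped.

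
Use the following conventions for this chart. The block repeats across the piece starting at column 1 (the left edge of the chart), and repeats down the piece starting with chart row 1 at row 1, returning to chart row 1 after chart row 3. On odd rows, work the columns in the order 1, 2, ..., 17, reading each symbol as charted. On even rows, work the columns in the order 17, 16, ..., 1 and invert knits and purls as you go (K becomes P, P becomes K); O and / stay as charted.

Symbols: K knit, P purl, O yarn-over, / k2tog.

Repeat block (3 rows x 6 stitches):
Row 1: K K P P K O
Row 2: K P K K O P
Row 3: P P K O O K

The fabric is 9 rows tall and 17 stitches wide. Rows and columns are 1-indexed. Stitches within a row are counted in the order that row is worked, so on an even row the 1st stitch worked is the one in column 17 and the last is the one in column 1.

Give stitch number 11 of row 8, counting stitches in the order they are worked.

For row 8: chart row = ((8-1) mod 3) + 1 = 2; this is a WS (even) row.
Chart row 2 tiled across columns 1-17: K P K K O P K P K K O P K P K K O
WS row: flip the tiled sequence (start at column 17) and apply K<->P; O and / stay.
Row 8 as worked: O P P K P K O P P K P K O P P K P
Counting 11 along the worked row gives P.

== STITCH ==
P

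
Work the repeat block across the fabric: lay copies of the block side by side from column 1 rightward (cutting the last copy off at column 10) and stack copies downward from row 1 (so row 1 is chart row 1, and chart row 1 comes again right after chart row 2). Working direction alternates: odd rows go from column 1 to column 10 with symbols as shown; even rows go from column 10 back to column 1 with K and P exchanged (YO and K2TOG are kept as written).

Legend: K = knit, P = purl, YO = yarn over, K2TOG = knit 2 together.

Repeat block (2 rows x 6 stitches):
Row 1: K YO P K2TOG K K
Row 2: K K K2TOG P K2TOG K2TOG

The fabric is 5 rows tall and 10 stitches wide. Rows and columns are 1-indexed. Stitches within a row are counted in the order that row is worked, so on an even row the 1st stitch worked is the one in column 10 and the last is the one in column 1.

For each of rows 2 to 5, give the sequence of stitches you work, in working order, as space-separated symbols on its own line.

Row 2: chart row 2, WS - tiled (columns 1-10): K K K2TOG P K2TOG K2TOG K K K2TOG P; work from column 10 back to 1 with K<->P swapped.
Row 3: chart row 1, RS - tile across columns 1-10 and work as-is.
Row 4: chart row 2, WS - tiled (columns 1-10): K K K2TOG P K2TOG K2TOG K K K2TOG P; work from column 10 back to 1 with K<->P swapped.
Row 5: chart row 1, RS - tile across columns 1-10 and work as-is.

Result:
K K2TOG P P K2TOG K2TOG K K2TOG P P
K YO P K2TOG K K K YO P K2TOG
K K2TOG P P K2TOG K2TOG K K2TOG P P
K YO P K2TOG K K K YO P K2TOG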